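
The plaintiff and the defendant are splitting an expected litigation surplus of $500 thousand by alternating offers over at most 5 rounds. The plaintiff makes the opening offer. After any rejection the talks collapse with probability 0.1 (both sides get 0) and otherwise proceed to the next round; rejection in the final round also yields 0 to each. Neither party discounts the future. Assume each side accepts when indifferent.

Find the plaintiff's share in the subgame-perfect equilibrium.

418.55

By backward induction:
Round 5 (the plaintiff proposes): rejection yields 0 for the defendant; the plaintiff offers 0 and keeps 500.
Round 4 (the defendant proposes): rejecting gives the plaintiff an expected 0.9 × 500 = 450; the defendant offers that and keeps 50.
Round 3 (the plaintiff proposes): rejecting gives the defendant an expected 0.9 × 50 = 45. The plaintiff offers 45 and keeps 500 − 45 = 455.
Round 2 (the defendant proposes): rejecting gives the plaintiff an expected 0.9 × 455 = 409.5, so the defendant offers 409.5, keeping 90.5.
Round 1 (the plaintiff proposes): rejecting gives the defendant an expected 0.9 × 90.5 = 81.45. The plaintiff offers 81.45 and keeps 500 − 81.45 = 418.55.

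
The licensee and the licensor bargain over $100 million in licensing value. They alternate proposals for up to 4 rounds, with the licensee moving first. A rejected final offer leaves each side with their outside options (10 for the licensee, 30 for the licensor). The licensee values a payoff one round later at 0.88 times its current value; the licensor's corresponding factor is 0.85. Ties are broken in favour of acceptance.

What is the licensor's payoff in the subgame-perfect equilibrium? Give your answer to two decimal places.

67.42

Round 4 (the licensor proposes): the licensee gets 10 if talks fail, so the licensor offers 10 and keeps 90.
Round 3 (the licensee proposes): the licensor can get 90 next round, worth 0.85 × 90 = 76.5 now; the licensee offers that and keeps 23.5.
Round 2 (the licensor proposes): the licensee can get 23.5 next round, worth 0.88 × 23.5 = 20.68 now, so the licensor offers 20.68, keeping 79.32.
Round 1 (the licensee proposes): the licensor can get 79.32 next round, worth 0.85 × 79.32 = 67.422 now. The licensee offers 67.422 and keeps 100 − 67.422 = 32.578.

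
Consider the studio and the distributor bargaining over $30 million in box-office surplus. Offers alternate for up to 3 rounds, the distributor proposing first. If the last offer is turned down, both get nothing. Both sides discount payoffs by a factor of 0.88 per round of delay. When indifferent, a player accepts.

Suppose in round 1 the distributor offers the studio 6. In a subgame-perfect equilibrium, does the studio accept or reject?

Round 3 (the distributor proposes): rejection yields 0 for the studio; the distributor offers 0 and keeps 30.
Round 2 (the studio proposes): the distributor can get 30 next round, worth 0.88 × 30 = 26.4 now; the studio offers that and keeps 3.6.
So by rejecting in round 1, the studio gets 3.6 next round, worth 0.88 × 3.6 = 3.168 now.
Offer 6 ≥ 3.168, so the studio accepts.

Accept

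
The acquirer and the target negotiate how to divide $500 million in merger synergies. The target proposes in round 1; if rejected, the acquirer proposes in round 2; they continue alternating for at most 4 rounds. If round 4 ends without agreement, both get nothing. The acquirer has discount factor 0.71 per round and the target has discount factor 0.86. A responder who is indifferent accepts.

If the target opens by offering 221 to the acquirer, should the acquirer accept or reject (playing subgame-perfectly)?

Reject

Round 4 (the acquirer proposes): rejection yields 0 for the target; the acquirer offers 0 and keeps 500.
Round 3 (the target proposes): the acquirer can get 500 next round, worth 0.71 × 500 = 355 now, so the target offers 355, keeping 145.
Round 2 (the acquirer proposes): the target can get 145 next round, worth 0.86 × 145 = 124.7 now. The acquirer offers 124.7 and keeps 500 − 124.7 = 375.3.
So by rejecting in round 1, the acquirer gets 375.3 next round, worth 0.71 × 375.3 = 266.463 now.
Offer 221 < 266.463, so the acquirer rejects.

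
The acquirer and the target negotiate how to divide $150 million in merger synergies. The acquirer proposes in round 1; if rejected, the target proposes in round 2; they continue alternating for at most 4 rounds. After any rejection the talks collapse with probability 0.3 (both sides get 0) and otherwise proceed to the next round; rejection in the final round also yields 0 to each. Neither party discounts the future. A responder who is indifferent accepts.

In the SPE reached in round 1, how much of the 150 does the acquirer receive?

67.05

By backward induction:
Round 4 (the target proposes): the acquirer will accept anything ≥ 0, so the target offers 0 and keeps 150.
Round 3 (the acquirer proposes): rejecting gives the target an expected 0.7 × 150 = 105, so the acquirer offers 105, keeping 45.
Round 2 (the target proposes): rejecting gives the acquirer an expected 0.7 × 45 = 31.5. The target offers 31.5 and keeps 150 − 31.5 = 118.5.
Round 1 (the acquirer proposes): rejecting gives the target an expected 0.7 × 118.5 = 82.95; the acquirer offers that and keeps 67.05.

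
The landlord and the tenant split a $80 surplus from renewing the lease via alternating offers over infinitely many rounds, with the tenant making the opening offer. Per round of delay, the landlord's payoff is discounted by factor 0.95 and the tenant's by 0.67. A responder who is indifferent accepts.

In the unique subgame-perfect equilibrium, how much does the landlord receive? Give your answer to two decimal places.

69.00

Let x be the tenant's share when the tenant proposes and y be the landlord's share when the landlord proposes.
The landlord accepts iff offered ≥ 0.95·y, so x = 80 − 0.95y. Symmetrically y = 80 − 0.67x.
Substituting: x = 80 − 0.95(80 − 0.67x), giving x(1 − 0.67·0.95) = 80(1 − 0.95).
So x = 80 × 0.05 / 0.3635 ≈ 11.0041, and the landlord receives 80 − x ≈ 68.9959.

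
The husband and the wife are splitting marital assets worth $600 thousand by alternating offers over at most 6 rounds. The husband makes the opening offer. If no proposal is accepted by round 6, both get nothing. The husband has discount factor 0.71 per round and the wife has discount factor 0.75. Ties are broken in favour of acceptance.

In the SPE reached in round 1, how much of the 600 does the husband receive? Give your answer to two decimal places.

Round 6 (the wife proposes): the husband will accept anything ≥ 0, so the wife offers 0 and keeps 600.
Round 5 (the husband proposes): the wife can get 600 next round, worth 0.75 × 600 = 450 now, so the husband offers 450, keeping 150.
Round 4 (the wife proposes): the husband can get 150 next round, worth 0.71 × 150 = 106.5 now, so the wife offers 106.5, keeping 493.5.
Round 3 (the husband proposes): the wife can get 493.5 next round, worth 0.75 × 493.5 = 370.125 now, so the husband offers 370.125, keeping 229.875.
Round 2 (the wife proposes): the husband can get 229.875 next round, worth 0.71 × 229.875 = 163.21125 now; the wife offers that and keeps 436.78875.
Round 1 (the husband proposes): the wife can get 436.78875 next round, worth 0.75 × 436.78875 = 327.5915625 now, so the husband offers 327.5915625, keeping 272.4084375.

272.41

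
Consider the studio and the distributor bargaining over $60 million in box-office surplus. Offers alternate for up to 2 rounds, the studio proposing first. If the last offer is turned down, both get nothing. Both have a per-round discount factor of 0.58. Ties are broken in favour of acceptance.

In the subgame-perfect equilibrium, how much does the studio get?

Round 2 (the distributor proposes): rejection yields 0 for the studio; the distributor offers 0 and keeps 60.
Round 1 (the studio proposes): the distributor can get 60 next round, worth 0.58 × 60 = 34.8 now. The studio offers 34.8 and keeps 60 − 34.8 = 25.2.

25.2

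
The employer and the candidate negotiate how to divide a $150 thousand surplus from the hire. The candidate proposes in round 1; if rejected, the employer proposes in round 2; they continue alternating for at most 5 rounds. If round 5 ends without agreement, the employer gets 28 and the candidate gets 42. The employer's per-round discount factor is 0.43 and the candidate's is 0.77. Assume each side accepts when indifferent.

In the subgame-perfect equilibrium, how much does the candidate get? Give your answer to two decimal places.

127.18

Solve by backward induction from round 5.
Round 5 (the candidate proposes): the employer gets 28 if talks fail, so the candidate offers 28 and keeps 122.
Round 4 (the employer proposes): the candidate can get 122 next round, worth 0.77 × 122 = 93.94 now. The employer offers 93.94 and keeps 150 − 93.94 = 56.06.
Round 3 (the candidate proposes): the employer can get 56.06 next round, worth 0.43 × 56.06 = 24.1058 now. The candidate offers 24.1058 and keeps 150 − 24.1058 = 125.8942.
Round 2 (the employer proposes): the candidate can get 125.8942 next round, worth 0.77 × 125.8942 = 96.938534 now. The employer offers 96.938534 and keeps 150 − 96.938534 = 53.061466.
Round 1 (the candidate proposes): the employer can get 53.061466 next round, worth 0.43 × 53.061466 = 22.81643038 now, so the candidate offers 22.81643038, keeping 127.18356962.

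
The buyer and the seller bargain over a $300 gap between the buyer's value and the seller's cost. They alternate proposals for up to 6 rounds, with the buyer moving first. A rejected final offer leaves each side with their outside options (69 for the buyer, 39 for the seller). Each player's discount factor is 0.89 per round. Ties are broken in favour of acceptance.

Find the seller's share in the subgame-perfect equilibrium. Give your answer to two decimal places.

Round 6 (the seller proposes): the buyer gets 69 if talks fail, so the seller offers 69 and keeps 231.
Round 5 (the buyer proposes): the seller can get 231 next round, worth 0.89 × 231 = 205.59 now, so the buyer offers 205.59, keeping 94.41.
Round 4 (the seller proposes): the buyer can get 94.41 next round, worth 0.89 × 94.41 = 84.0249 now, so the seller offers 84.0249, keeping 215.9751.
Round 3 (the buyer proposes): the seller can get 215.9751 next round, worth 0.89 × 215.9751 = 192.217839 now; the buyer offers that and keeps 107.782161.
Round 2 (the seller proposes): the buyer can get 107.782161 next round, worth 0.89 × 107.782161 = 95.92612329 now. The seller offers 95.92612329 and keeps 300 − 95.92612329 = 204.07387671.
Round 1 (the buyer proposes): the seller can get 204.07387671 next round, worth 0.89 × 204.07387671 = 181.6257502719 now; the buyer offers that and keeps 118.3742497281.

181.63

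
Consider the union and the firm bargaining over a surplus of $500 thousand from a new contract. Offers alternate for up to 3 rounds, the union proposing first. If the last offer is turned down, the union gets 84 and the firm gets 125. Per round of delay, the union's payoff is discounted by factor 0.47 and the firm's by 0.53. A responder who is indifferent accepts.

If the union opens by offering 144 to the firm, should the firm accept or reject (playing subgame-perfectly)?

Reject

Round 3 (the union proposes): the firm gets 125 if talks fail, so the union offers 125 and keeps 375.
Round 2 (the firm proposes): the union can get 375 next round, worth 0.47 × 375 = 176.25 now. The firm offers 176.25 and keeps 500 − 176.25 = 323.75.
So by rejecting in round 1, the firm gets 323.75 next round, worth 0.53 × 323.75 = 171.5875 now.
Offer 144 < 171.5875, so the firm rejects.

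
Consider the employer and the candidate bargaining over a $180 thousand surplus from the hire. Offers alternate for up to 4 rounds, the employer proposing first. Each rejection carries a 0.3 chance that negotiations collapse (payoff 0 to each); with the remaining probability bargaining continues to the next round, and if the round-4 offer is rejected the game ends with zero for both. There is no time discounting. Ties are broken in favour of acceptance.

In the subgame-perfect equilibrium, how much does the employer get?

By backward induction:
Round 4 (the candidate proposes): rejection yields 0 for the employer; the candidate offers 0 and keeps 180.
Round 3 (the employer proposes): rejecting gives the candidate an expected 0.7 × 180 = 126; the employer offers that and keeps 54.
Round 2 (the candidate proposes): rejecting gives the employer an expected 0.7 × 54 = 37.8, so the candidate offers 37.8, keeping 142.2.
Round 1 (the employer proposes): rejecting gives the candidate an expected 0.7 × 142.2 = 99.54; the employer offers that and keeps 80.46.

80.46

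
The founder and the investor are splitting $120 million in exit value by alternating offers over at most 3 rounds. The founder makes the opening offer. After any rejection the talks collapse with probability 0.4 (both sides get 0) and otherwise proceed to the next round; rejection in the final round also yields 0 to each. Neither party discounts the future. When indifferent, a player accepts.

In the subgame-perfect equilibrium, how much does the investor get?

Round 3 (the founder proposes): the investor will accept anything ≥ 0, so the founder offers 0 and keeps 120.
Round 2 (the investor proposes): rejecting gives the founder an expected 0.6 × 120 = 72, so the investor offers 72, keeping 48.
Round 1 (the founder proposes): rejecting gives the investor an expected 0.6 × 48 = 28.8, so the founder offers 28.8, keeping 91.2.

28.8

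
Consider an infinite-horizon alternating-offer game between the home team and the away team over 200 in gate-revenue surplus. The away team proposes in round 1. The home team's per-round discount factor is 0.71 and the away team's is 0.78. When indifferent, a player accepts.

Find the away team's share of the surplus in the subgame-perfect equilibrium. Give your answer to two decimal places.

129.99

When the away team proposes, the home team accepts any offer worth at least 0.71 times what the home team would get by proposing next round; and vice versa.
This gives x = 200 − 0.71y and y = 200 − 0.78x, where x and y are each side's share when it proposes.
Hence (1 − 0.71·0.78)x = 200(1 − 0.71), i.e. 0.4462·x = 58.
x ≈ 129.9866; the home team's share is 200 − x ≈ 70.0134.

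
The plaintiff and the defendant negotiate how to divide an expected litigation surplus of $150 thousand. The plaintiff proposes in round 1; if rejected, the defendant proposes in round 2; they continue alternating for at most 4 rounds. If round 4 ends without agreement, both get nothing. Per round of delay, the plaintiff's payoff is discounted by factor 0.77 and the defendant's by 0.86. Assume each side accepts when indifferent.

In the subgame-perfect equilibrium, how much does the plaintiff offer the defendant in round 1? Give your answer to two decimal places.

By backward induction:
Round 4 (the defendant proposes): rejection yields 0 for the plaintiff; the defendant offers 0 and keeps 150.
Round 3 (the plaintiff proposes): the defendant can get 150 next round, worth 0.86 × 150 = 129 now. The plaintiff offers 129 and keeps 150 − 129 = 21.
Round 2 (the defendant proposes): the plaintiff can get 21 next round, worth 0.77 × 21 = 16.17 now. The defendant offers 16.17 and keeps 150 − 16.17 = 133.83.
Round 1 (the plaintiff proposes): the defendant can get 133.83 next round, worth 0.86 × 133.83 = 115.0938 now; the plaintiff offers that and keeps 34.9062.

115.09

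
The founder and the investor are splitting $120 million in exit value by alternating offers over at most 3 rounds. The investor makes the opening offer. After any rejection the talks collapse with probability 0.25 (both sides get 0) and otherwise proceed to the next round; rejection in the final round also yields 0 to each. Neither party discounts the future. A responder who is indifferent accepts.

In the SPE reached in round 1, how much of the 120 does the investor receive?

97.5

By backward induction:
Round 3 (the investor proposes): rejection yields 0 for the founder; the investor offers 0 and keeps 120.
Round 2 (the founder proposes): rejecting gives the investor an expected 0.75 × 120 = 90; the founder offers that and keeps 30.
Round 1 (the investor proposes): rejecting gives the founder an expected 0.75 × 30 = 22.5, so the investor offers 22.5, keeping 97.5.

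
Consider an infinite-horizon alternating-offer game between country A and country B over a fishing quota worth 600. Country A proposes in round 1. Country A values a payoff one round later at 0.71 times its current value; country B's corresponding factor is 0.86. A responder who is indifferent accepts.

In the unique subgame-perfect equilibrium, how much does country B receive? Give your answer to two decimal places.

384.28

In a stationary SPE each proposer offers the other exactly their discounted continuation value.
If country A keeps x when proposing and country B keeps y when proposing, then x = 600 − 0.86y and y = 600 − 0.71x.
Solving: x = 600(1 − 0.86) / (1 − 0.71·0.86) = 84 / 0.3894 ≈ 215.7165.
Country B gets 600 − 215.7165 ≈ 384.2835.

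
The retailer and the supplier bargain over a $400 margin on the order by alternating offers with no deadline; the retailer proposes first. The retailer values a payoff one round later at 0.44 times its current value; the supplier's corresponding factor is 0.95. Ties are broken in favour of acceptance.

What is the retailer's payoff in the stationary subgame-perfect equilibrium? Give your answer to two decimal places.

When the retailer proposes, the supplier accepts any offer worth at least 0.95 times what the supplier would get by proposing next round; and vice versa.
This gives x = 400 − 0.95y and y = 400 − 0.44x, where x and y are each side's share when it proposes.
Hence (1 − 0.95·0.44)x = 400(1 − 0.95), i.e. 0.582·x = 20.
x ≈ 34.3643; the supplier's share is 400 − x ≈ 365.6357.

34.36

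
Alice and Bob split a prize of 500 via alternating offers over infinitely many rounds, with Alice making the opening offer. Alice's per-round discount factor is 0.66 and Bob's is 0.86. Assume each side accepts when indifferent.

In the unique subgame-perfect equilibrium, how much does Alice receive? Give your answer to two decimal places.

Let x be Alice's share when Alice proposes and y be Bob's share when Bob proposes.
Bob accepts iff offered ≥ 0.86·y, so x = 500 − 0.86y. Symmetrically y = 500 − 0.66x.
Substituting: x = 500 − 0.86(500 − 0.66x), giving x(1 − 0.66·0.86) = 500(1 − 0.86).
So x = 500 × 0.14 / 0.4324 ≈ 161.8871, and Bob receives 500 − x ≈ 338.1129.

161.89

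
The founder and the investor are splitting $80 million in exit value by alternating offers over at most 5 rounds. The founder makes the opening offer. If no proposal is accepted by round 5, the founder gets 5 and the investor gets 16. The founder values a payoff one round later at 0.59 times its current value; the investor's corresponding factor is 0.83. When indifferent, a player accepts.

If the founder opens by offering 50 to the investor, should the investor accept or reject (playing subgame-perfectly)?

Accept

Round 5 (the founder proposes): the investor gets 16 if talks fail, so the founder offers 16 and keeps 64.
Round 4 (the investor proposes): the founder can get 64 next round, worth 0.59 × 64 = 37.76 now. The investor offers 37.76 and keeps 80 − 37.76 = 42.24.
Round 3 (the founder proposes): the investor can get 42.24 next round, worth 0.83 × 42.24 = 35.0592 now; the founder offers that and keeps 44.9408.
Round 2 (the investor proposes): the founder can get 44.9408 next round, worth 0.59 × 44.9408 = 26.515072 now; the investor offers that and keeps 53.484928.
So by rejecting in round 1, the investor gets 53.484928 next round, worth 0.83 × 53.484928 = 44.39249024 now.
Offer 50 ≥ 44.39249024, so the investor accepts.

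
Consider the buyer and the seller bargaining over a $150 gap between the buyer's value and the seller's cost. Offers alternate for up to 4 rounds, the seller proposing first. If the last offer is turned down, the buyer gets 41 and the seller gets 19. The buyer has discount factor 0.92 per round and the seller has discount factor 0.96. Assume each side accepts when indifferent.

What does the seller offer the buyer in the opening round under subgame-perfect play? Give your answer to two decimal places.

111.96

Round 4 (the buyer proposes): the seller gets 19 if talks fail, so the buyer offers 19 and keeps 131.
Round 3 (the seller proposes): the buyer can get 131 next round, worth 0.92 × 131 = 120.52 now; the seller offers that and keeps 29.48.
Round 2 (the buyer proposes): the seller can get 29.48 next round, worth 0.96 × 29.48 = 28.3008 now; the buyer offers that and keeps 121.6992.
Round 1 (the seller proposes): the buyer can get 121.6992 next round, worth 0.92 × 121.6992 = 111.963264 now; the seller offers that and keeps 38.036736.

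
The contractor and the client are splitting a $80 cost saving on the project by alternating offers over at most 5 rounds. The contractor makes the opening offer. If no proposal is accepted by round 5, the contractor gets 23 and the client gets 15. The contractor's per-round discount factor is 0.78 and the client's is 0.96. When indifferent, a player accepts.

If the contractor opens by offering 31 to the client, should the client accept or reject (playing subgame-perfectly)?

Reject

Round 5 (the contractor proposes): the client gets 15 if talks fail, so the contractor offers 15 and keeps 65.
Round 4 (the client proposes): the contractor can get 65 next round, worth 0.78 × 65 = 50.7 now, so the client offers 50.7, keeping 29.3.
Round 3 (the contractor proposes): the client can get 29.3 next round, worth 0.96 × 29.3 = 28.128 now, so the contractor offers 28.128, keeping 51.872.
Round 2 (the client proposes): the contractor can get 51.872 next round, worth 0.78 × 51.872 = 40.46016 now. The client offers 40.46016 and keeps 80 − 40.46016 = 39.53984.
So by rejecting in round 1, the client gets 39.53984 next round, worth 0.96 × 39.53984 = 37.9582464 now.
Offer 31 < 37.9582464, so the client rejects.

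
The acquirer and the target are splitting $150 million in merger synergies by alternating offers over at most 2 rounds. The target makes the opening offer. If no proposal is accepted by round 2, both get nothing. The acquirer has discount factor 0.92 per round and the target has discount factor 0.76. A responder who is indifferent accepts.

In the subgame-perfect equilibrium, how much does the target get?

12

Round 2 (the acquirer proposes): the target will accept anything ≥ 0, so the acquirer offers 0 and keeps 150.
Round 1 (the target proposes): the acquirer can get 150 next round, worth 0.92 × 150 = 138 now. The target offers 138 and keeps 150 − 138 = 12.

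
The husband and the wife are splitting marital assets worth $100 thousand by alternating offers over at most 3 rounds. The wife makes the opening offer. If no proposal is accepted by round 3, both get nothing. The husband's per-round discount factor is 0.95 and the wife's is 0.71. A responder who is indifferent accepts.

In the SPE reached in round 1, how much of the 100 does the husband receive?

27.55

By backward induction:
Round 3 (the wife proposes): rejection yields 0 for the husband; the wife offers 0 and keeps 100.
Round 2 (the husband proposes): the wife can get 100 next round, worth 0.71 × 100 = 71 now; the husband offers that and keeps 29.
Round 1 (the wife proposes): the husband can get 29 next round, worth 0.95 × 29 = 27.55 now, so the wife offers 27.55, keeping 72.45.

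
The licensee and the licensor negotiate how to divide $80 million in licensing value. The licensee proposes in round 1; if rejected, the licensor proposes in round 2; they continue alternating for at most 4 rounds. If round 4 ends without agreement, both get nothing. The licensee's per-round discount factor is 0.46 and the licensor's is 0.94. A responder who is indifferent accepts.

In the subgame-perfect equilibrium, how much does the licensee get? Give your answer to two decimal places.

Round 4 (the licensor proposes): rejection yields 0 for the licensee; the licensor offers 0 and keeps 80.
Round 3 (the licensee proposes): the licensor can get 80 next round, worth 0.94 × 80 = 75.2 now, so the licensee offers 75.2, keeping 4.8.
Round 2 (the licensor proposes): the licensee can get 4.8 next round, worth 0.46 × 4.8 = 2.208 now, so the licensor offers 2.208, keeping 77.792.
Round 1 (the licensee proposes): the licensor can get 77.792 next round, worth 0.94 × 77.792 = 73.12448 now; the licensee offers that and keeps 6.87552.

6.88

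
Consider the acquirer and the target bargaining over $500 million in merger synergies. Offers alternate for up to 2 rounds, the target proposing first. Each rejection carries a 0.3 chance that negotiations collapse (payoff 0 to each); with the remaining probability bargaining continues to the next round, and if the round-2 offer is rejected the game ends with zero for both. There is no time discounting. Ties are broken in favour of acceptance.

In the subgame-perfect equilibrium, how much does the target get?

150

By backward induction:
Round 2 (the acquirer proposes): rejection yields 0 for the target; the acquirer offers 0 and keeps 500.
Round 1 (the target proposes): rejecting gives the acquirer an expected 0.7 × 500 = 350; the target offers that and keeps 150.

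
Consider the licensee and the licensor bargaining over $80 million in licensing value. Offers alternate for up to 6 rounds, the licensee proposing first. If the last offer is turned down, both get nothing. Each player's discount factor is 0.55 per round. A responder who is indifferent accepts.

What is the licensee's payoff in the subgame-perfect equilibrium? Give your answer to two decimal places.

Work backward from the last round.
Round 6 (the licensor proposes): the licensee will accept anything ≥ 0, so the licensor offers 0 and keeps 80.
Round 5 (the licensee proposes): the licensor can get 80 next round, worth 0.55 × 80 = 44 now, so the licensee offers 44, keeping 36.
Round 4 (the licensor proposes): the licensee can get 36 next round, worth 0.55 × 36 = 19.8 now; the licensor offers that and keeps 60.2.
Round 3 (the licensee proposes): the licensor can get 60.2 next round, worth 0.55 × 60.2 = 33.11 now. The licensee offers 33.11 and keeps 80 − 33.11 = 46.89.
Round 2 (the licensor proposes): the licensee can get 46.89 next round, worth 0.55 × 46.89 = 25.7895 now; the licensor offers that and keeps 54.2105.
Round 1 (the licensee proposes): the licensor can get 54.2105 next round, worth 0.55 × 54.2105 = 29.815775 now; the licensee offers that and keeps 50.184225.

50.18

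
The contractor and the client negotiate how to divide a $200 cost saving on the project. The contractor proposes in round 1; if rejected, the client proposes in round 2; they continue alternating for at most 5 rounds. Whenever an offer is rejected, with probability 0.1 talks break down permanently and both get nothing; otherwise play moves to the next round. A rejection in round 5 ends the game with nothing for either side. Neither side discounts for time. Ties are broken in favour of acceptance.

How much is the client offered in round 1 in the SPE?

Round 5 (the contractor proposes): rejection yields 0 for the client; the contractor offers 0 and keeps 200.
Round 4 (the client proposes): rejecting gives the contractor an expected 0.9 × 200 = 180; the client offers that and keeps 20.
Round 3 (the contractor proposes): rejecting gives the client an expected 0.9 × 20 = 18, so the contractor offers 18, keeping 182.
Round 2 (the client proposes): rejecting gives the contractor an expected 0.9 × 182 = 163.8. The client offers 163.8 and keeps 200 − 163.8 = 36.2.
Round 1 (the contractor proposes): rejecting gives the client an expected 0.9 × 36.2 = 32.58. The contractor offers 32.58 and keeps 200 − 32.58 = 167.42.

32.58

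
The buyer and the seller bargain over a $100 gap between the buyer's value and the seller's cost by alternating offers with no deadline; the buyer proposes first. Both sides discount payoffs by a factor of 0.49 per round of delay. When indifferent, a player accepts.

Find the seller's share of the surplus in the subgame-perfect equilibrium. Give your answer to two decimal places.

32.89

Let x be the buyer's share when the buyer proposes and y be the seller's share when the seller proposes.
The seller accepts iff offered ≥ 0.49·y, so x = 100 − 0.49y. Symmetrically y = 100 − 0.49x.
Substituting: x = 100 − 0.49(100 − 0.49x), giving x(1 − 0.49·0.49) = 100(1 − 0.49).
So x = 100 × 0.51 / 0.7599 ≈ 67.1141, and the seller receives 100 − x ≈ 32.8859.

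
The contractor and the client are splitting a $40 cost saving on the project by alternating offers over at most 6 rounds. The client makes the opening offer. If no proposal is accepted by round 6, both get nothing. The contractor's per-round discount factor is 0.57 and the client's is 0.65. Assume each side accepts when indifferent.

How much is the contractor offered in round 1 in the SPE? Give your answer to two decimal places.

14.07

Round 6 (the contractor proposes): the client will accept anything ≥ 0, so the contractor offers 0 and keeps 40.
Round 5 (the client proposes): the contractor can get 40 next round, worth 0.57 × 40 = 22.8 now, so the client offers 22.8, keeping 17.2.
Round 4 (the contractor proposes): the client can get 17.2 next round, worth 0.65 × 17.2 = 11.18 now, so the contractor offers 11.18, keeping 28.82.
Round 3 (the client proposes): the contractor can get 28.82 next round, worth 0.57 × 28.82 = 16.4274 now, so the client offers 16.4274, keeping 23.5726.
Round 2 (the contractor proposes): the client can get 23.5726 next round, worth 0.65 × 23.5726 = 15.32219 now; the contractor offers that and keeps 24.67781.
Round 1 (the client proposes): the contractor can get 24.67781 next round, worth 0.57 × 24.67781 = 14.0663517 now; the client offers that and keeps 25.9336483.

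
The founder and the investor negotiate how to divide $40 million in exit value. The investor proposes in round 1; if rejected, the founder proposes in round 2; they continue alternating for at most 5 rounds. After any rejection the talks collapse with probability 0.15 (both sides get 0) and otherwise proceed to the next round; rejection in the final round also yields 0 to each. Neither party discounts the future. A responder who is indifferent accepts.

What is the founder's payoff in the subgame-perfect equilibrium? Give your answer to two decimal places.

Round 5 (the investor proposes): the founder will accept anything ≥ 0, so the investor offers 0 and keeps 40.
Round 4 (the founder proposes): rejecting gives the investor an expected 0.85 × 40 = 34. The founder offers 34 and keeps 40 − 34 = 6.
Round 3 (the investor proposes): rejecting gives the founder an expected 0.85 × 6 = 5.1. The investor offers 5.1 and keeps 40 − 5.1 = 34.9.
Round 2 (the founder proposes): rejecting gives the investor an expected 0.85 × 34.9 = 29.665; the founder offers that and keeps 10.335.
Round 1 (the investor proposes): rejecting gives the founder an expected 0.85 × 10.335 = 8.78475, so the investor offers 8.78475, keeping 31.21525.

8.78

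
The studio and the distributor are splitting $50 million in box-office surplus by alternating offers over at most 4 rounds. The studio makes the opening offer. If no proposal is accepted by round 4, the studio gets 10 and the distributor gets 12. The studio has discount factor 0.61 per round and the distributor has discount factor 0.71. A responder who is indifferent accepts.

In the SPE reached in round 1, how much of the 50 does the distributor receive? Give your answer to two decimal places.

Round 4 (the distributor proposes): the studio gets 10 if talks fail, so the distributor offers 10 and keeps 40.
Round 3 (the studio proposes): the distributor can get 40 next round, worth 0.71 × 40 = 28.4 now; the studio offers that and keeps 21.6.
Round 2 (the distributor proposes): the studio can get 21.6 next round, worth 0.61 × 21.6 = 13.176 now, so the distributor offers 13.176, keeping 36.824.
Round 1 (the studio proposes): the distributor can get 36.824 next round, worth 0.71 × 36.824 = 26.14504 now; the studio offers that and keeps 23.85496.

26.15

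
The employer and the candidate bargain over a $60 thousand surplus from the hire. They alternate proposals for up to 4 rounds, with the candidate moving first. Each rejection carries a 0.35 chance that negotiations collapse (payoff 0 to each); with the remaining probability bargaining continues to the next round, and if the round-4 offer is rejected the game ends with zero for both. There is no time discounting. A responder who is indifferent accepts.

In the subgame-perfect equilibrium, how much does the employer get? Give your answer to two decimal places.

30.13

By backward induction:
Round 4 (the employer proposes): rejection yields 0 for the candidate; the employer offers 0 and keeps 60.
Round 3 (the candidate proposes): rejecting gives the employer an expected 0.65 × 60 = 39, so the candidate offers 39, keeping 21.
Round 2 (the employer proposes): rejecting gives the candidate an expected 0.65 × 21 = 13.65. The employer offers 13.65 and keeps 60 − 13.65 = 46.35.
Round 1 (the candidate proposes): rejecting gives the employer an expected 0.65 × 46.35 = 30.1275. The candidate offers 30.1275 and keeps 60 − 30.1275 = 29.8725.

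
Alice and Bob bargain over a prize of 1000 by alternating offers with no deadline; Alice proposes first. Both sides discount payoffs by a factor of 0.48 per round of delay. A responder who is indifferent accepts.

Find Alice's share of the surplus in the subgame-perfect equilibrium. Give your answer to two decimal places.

Let x be Alice's share when Alice proposes and y be Bob's share when Bob proposes.
Bob accepts iff offered ≥ 0.48·y, so x = 1000 − 0.48y. Symmetrically y = 1000 − 0.48x.
Substituting: x = 1000 − 0.48(1000 − 0.48x), giving x(1 − 0.48·0.48) = 1000(1 − 0.48).
So x = 1000 × 0.52 / 0.7696 ≈ 675.6757, and Bob receives 1000 − x ≈ 324.3243.

675.68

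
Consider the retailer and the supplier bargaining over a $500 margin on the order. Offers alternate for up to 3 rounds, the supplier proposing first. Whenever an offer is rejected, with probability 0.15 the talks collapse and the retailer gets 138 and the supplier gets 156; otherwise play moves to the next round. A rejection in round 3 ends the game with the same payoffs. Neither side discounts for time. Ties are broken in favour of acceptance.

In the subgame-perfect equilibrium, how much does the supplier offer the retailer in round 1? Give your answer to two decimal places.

164.27

Round 3 (the supplier proposes): the retailer gets 138 if talks fail, so the supplier offers 138 and keeps 362.
Round 2 (the retailer proposes): rejecting gives the supplier an expected 0.85 × 362 + 0.15 × 156 = 331.1; the retailer offers that and keeps 168.9.
Round 1 (the supplier proposes): rejecting gives the retailer an expected 0.85 × 168.9 + 0.15 × 138 = 164.265. The supplier offers 164.265 and keeps 500 − 164.265 = 335.735.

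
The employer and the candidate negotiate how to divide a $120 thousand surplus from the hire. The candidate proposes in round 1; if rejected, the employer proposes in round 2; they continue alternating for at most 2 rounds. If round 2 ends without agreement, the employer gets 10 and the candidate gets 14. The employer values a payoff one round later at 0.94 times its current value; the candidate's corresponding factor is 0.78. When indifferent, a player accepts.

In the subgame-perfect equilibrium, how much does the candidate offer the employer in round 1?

Round 2 (the employer proposes): the candidate gets 14 if talks fail, so the employer offers 14 and keeps 106.
Round 1 (the candidate proposes): the employer can get 106 next round, worth 0.94 × 106 = 99.64 now. The candidate offers 99.64 and keeps 120 − 99.64 = 20.36.

99.64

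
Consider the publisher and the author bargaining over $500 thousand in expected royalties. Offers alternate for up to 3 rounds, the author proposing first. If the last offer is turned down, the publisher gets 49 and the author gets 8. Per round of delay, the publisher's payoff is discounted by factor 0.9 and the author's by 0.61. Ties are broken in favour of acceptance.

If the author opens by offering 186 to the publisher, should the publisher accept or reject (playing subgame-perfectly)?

Reject

Work out the publisher's continuation value if the offer is rejected.
Round 3 (the author proposes): the publisher gets 49 if talks fail, so the author offers 49 and keeps 451.
Round 2 (the publisher proposes): the author can get 451 next round, worth 0.61 × 451 = 275.11 now; the publisher offers that and keeps 224.89.
So by rejecting in round 1, the publisher gets 224.89 next round, worth 0.9 × 224.89 = 202.401 now.
Offer 186 < 202.401, so the publisher rejects.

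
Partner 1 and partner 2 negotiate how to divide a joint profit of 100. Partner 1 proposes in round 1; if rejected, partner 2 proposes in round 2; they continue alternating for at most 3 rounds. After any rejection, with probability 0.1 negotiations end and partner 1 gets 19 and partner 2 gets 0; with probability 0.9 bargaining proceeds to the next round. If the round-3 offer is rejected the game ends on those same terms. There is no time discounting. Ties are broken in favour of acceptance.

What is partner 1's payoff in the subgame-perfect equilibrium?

By backward induction:
Round 3 (partner 1 proposes): rejection yields 0 for partner 2; partner 1 offers 0 and keeps 100.
Round 2 (partner 2 proposes): rejecting gives partner 1 an expected 0.9 × 100 + 0.1 × 19 = 91.9; partner 2 offers that and keeps 8.1.
Round 1 (partner 1 proposes): rejecting gives partner 2 an expected 0.9 × 8.1 = 7.29, so partner 1 offers 7.29, keeping 92.71.

92.71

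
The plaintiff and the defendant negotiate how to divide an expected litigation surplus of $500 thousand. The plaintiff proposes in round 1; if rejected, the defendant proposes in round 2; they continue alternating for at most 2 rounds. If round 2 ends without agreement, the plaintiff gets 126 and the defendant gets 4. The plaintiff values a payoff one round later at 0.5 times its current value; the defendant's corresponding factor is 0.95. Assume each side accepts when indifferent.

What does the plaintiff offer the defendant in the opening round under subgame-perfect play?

Round 2 (the defendant proposes): the plaintiff gets 126 if talks fail, so the defendant offers 126 and keeps 374.
Round 1 (the plaintiff proposes): the defendant can get 374 next round, worth 0.95 × 374 = 355.3 now; the plaintiff offers that and keeps 144.7.

355.3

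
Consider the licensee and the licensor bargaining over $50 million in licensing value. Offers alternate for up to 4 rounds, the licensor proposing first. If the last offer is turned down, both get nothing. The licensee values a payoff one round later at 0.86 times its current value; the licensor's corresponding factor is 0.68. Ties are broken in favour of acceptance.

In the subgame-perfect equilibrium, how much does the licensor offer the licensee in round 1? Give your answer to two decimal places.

38.91

Round 4 (the licensee proposes): the licensor will accept anything ≥ 0, so the licensee offers 0 and keeps 50.
Round 3 (the licensor proposes): the licensee can get 50 next round, worth 0.86 × 50 = 43 now, so the licensor offers 43, keeping 7.
Round 2 (the licensee proposes): the licensor can get 7 next round, worth 0.68 × 7 = 4.76 now, so the licensee offers 4.76, keeping 45.24.
Round 1 (the licensor proposes): the licensee can get 45.24 next round, worth 0.86 × 45.24 = 38.9064 now, so the licensor offers 38.9064, keeping 11.0936.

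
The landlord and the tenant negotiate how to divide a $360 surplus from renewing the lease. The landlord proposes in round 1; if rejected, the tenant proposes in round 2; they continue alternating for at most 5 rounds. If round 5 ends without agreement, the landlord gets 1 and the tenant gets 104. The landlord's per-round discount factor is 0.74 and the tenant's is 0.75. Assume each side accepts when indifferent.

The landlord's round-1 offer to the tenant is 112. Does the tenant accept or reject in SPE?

Round 5 (the landlord proposes): the tenant gets 104 if talks fail, so the landlord offers 104 and keeps 256.
Round 4 (the tenant proposes): the landlord can get 256 next round, worth 0.74 × 256 = 189.44 now; the tenant offers that and keeps 170.56.
Round 3 (the landlord proposes): the tenant can get 170.56 next round, worth 0.75 × 170.56 = 127.92 now, so the landlord offers 127.92, keeping 232.08.
Round 2 (the tenant proposes): the landlord can get 232.08 next round, worth 0.74 × 232.08 = 171.7392 now. The tenant offers 171.7392 and keeps 360 − 171.7392 = 188.2608.
So by rejecting in round 1, the tenant gets 188.2608 next round, worth 0.75 × 188.2608 = 141.1956 now.
Offer 112 < 141.1956, so the tenant rejects.

Reject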